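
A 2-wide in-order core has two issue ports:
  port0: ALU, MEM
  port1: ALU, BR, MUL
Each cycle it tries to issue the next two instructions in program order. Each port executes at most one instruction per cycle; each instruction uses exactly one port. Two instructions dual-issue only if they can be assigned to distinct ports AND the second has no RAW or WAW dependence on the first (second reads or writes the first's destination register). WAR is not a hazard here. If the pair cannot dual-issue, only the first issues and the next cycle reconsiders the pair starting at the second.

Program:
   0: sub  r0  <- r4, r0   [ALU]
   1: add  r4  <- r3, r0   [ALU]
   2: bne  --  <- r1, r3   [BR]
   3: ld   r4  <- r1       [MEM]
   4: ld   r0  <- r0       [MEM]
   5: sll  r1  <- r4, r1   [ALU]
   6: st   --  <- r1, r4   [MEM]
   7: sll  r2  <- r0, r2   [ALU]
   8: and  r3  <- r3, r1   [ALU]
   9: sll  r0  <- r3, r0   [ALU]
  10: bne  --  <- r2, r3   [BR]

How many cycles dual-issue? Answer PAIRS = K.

PAIRS = 4

t=0 i0:sub ; RAW r0
t=1 i1,i2:add+bne ; dual
t=2 i3:ld ; no-port MEM/MEM
t=3 i4,i5:ld+sll ; dual
t=4 i6,i7:st+sll ; dual
t=5 i8:and ; RAW r3
t=6 i9,i10:sll+bne ; dual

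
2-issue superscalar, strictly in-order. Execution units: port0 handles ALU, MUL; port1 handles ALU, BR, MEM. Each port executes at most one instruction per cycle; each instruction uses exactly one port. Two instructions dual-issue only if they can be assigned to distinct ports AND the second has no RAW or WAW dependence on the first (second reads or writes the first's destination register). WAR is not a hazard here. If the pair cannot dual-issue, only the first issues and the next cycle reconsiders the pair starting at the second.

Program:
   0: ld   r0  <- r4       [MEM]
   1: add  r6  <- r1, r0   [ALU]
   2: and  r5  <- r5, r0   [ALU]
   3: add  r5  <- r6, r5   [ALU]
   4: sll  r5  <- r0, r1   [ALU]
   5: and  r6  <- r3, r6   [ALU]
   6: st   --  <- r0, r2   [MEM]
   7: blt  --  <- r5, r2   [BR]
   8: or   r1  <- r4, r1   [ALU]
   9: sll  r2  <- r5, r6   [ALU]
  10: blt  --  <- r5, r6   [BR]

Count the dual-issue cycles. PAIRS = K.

#0 head=0: ld.MEM i0 RAW r0
#1 head=1: add.ALU;and.ALU i1/i2 dual
#2 head=3: add.ALU i3 WAW r5
#3 head=4: sll.ALU;and.ALU i4/i5 dual
#4 head=6: st.MEM i6 no-port MEM/BR
#5 head=7: blt.BR;or.ALU i7/i8 dual
#6 head=9: sll.ALU;blt.BR i9/i10 dual

PAIRS = 4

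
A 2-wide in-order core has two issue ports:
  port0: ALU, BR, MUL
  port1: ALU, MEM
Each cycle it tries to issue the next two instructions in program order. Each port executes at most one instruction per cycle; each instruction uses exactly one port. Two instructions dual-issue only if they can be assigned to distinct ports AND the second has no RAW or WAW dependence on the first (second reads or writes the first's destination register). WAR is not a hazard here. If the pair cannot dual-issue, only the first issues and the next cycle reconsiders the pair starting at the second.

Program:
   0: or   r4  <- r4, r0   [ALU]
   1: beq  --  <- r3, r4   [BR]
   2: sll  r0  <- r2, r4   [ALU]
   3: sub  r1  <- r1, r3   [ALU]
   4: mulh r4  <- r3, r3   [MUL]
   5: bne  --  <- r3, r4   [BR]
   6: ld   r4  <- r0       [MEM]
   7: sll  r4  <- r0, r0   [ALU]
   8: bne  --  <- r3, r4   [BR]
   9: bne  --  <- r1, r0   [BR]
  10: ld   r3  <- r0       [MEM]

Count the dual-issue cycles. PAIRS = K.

PAIRS = 4

c0: i0 or.ALU  RAW r4
c1: i1,i2 beq.BR sll.ALU  pair
c2: i3,i4 sub.ALU mulh.MUL  pair
c3: i5,i6 bne.BR ld.MEM  pair
c4: i7 sll.ALU  RAW r4
c5: i8 bne.BR  no-port BR/BR
c6: i9,i10 bne.BR ld.MEM  pair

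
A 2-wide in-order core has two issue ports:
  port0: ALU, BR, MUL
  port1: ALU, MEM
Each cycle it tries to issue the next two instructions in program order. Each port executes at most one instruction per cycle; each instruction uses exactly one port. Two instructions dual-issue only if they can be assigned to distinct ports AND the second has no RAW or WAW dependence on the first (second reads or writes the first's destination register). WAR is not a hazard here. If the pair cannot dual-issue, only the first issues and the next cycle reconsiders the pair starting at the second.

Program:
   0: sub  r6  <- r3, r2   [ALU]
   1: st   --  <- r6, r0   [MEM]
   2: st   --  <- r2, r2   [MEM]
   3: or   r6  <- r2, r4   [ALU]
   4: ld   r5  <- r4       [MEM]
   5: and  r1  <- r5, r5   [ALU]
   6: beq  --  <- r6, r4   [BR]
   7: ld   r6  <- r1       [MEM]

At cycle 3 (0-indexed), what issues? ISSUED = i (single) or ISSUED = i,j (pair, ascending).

0. sub @i0  | RAW r6
1. st @i1  | no-port MEM/MEM
2. st;or @i2,i3  | 2-wide
3. ld @i4  | RAW r5
4. and;beq @i5,i6  | 2-wide
5. ld @i7  | tail

ISSUED = 4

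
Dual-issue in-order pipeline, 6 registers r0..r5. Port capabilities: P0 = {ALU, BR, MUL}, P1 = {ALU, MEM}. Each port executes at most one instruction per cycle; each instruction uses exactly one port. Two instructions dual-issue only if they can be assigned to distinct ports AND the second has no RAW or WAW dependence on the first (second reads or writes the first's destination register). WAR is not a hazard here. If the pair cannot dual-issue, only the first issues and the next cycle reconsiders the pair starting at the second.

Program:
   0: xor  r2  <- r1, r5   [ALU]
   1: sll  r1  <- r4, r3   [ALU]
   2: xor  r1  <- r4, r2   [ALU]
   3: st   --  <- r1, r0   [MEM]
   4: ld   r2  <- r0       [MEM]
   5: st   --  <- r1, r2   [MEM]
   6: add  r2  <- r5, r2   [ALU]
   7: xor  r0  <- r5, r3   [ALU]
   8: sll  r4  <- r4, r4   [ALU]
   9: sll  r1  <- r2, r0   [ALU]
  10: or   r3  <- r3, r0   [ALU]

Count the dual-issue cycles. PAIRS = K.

  cy0 -> i0+i1 (xor sll) dual
  cy1 -> i2 (xor) RAW r1
  cy2 -> i3 (st) no-port MEM/MEM
  cy3 -> i4 (ld) no-port MEM/MEM
  cy4 -> i5+i6 (st add) dual
  cy5 -> i7+i8 (xor sll) dual
  cy6 -> i9+i10 (sll or) dual

PAIRS = 4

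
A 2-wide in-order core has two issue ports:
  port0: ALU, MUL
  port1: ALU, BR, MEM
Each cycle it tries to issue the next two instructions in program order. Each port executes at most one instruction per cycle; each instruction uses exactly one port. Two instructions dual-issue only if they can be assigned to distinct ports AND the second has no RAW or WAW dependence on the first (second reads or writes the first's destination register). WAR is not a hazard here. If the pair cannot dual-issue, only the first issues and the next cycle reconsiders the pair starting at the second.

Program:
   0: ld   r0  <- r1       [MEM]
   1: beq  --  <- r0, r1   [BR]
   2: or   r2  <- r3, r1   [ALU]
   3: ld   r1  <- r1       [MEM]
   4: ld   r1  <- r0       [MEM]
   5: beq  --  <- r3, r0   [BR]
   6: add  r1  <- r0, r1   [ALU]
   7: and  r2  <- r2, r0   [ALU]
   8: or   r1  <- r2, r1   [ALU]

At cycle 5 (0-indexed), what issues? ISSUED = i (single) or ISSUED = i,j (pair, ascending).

ISSUED = 7

0. ld @i0  | no-port MEM/BR
1. beq;or @i1+i2  | 2-wide
2. ld @i3  | no-port MEM/MEM
3. ld @i4  | no-port MEM/BR
4. beq;add @i5+i6  | 2-wide
5. and @i7  | RAW r2
6. or @i8  | tail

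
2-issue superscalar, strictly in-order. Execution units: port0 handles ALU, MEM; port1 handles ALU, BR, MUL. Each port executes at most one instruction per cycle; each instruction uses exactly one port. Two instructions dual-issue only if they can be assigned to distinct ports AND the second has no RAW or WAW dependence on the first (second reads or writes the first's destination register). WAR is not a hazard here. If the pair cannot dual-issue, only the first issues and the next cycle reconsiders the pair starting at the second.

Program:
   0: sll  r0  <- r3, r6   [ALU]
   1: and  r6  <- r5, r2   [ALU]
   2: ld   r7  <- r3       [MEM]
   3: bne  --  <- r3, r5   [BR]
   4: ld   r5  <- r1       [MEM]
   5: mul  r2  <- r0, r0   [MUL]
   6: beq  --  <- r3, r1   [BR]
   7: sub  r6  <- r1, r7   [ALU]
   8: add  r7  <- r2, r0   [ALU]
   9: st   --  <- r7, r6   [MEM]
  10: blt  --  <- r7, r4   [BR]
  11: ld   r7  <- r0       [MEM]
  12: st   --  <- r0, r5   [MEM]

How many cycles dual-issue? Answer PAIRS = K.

t=0 i0+i1:sll.ALU+and.ALU ; 2-wide
t=1 i2+i3:ld.MEM+bne.BR ; 2-wide
t=2 i4+i5:ld.MEM+mul.MUL ; 2-wide
t=3 i6+i7:beq.BR+sub.ALU ; 2-wide
t=4 i8:add.ALU ; RAW r7
t=5 i9+i10:st.MEM+blt.BR ; 2-wide
t=6 i11:ld.MEM ; no-port MEM/MEM
t=7 i12:st.MEM ; tail

PAIRS = 5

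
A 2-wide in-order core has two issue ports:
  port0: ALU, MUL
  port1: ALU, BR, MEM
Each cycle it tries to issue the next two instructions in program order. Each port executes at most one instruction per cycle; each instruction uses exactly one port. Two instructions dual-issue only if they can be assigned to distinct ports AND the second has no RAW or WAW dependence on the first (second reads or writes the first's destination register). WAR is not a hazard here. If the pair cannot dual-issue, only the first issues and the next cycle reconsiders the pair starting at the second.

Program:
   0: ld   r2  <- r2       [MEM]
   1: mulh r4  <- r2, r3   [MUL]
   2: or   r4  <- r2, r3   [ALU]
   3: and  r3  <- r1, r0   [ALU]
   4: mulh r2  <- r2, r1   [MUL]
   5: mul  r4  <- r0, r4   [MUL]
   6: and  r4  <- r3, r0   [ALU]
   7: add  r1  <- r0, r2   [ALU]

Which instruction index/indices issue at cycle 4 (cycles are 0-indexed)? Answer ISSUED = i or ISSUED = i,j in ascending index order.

[0] i0  ld  -- RAW r2
[1] i1  mulh  -- WAW r4
[2] i2+i3  or/and  -- pair
[3] i4  mulh  -- no-port MUL/MUL
[4] i5  mul  -- WAW r4
[5] i6+i7  and/add  -- pair

ISSUED = 5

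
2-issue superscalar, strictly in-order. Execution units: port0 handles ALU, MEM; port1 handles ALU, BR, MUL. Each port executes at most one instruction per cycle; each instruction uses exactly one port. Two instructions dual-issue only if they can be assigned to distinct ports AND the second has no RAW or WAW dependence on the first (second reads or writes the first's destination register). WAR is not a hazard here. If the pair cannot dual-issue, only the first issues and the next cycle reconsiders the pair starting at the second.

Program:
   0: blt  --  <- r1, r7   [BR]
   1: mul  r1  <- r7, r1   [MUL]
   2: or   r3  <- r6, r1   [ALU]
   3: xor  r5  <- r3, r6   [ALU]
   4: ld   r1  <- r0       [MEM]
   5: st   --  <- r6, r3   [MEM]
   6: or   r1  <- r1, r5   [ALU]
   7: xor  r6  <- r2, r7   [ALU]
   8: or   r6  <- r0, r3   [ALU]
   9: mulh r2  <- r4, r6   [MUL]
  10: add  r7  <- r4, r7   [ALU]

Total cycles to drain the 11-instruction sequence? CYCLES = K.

t=0 i0:blt.BR ; no-port BR/MUL
t=1 i1:mul.MUL ; RAW r1
t=2 i2:or.ALU ; RAW r3
t=3 i3,i4:xor.ALU+ld.MEM ; pair
t=4 i5,i6:st.MEM+or.ALU ; pair
t=5 i7:xor.ALU ; WAW r6
t=6 i8:or.ALU ; RAW r6
t=7 i9,i10:mulh.MUL+add.ALU ; pair

CYCLES = 8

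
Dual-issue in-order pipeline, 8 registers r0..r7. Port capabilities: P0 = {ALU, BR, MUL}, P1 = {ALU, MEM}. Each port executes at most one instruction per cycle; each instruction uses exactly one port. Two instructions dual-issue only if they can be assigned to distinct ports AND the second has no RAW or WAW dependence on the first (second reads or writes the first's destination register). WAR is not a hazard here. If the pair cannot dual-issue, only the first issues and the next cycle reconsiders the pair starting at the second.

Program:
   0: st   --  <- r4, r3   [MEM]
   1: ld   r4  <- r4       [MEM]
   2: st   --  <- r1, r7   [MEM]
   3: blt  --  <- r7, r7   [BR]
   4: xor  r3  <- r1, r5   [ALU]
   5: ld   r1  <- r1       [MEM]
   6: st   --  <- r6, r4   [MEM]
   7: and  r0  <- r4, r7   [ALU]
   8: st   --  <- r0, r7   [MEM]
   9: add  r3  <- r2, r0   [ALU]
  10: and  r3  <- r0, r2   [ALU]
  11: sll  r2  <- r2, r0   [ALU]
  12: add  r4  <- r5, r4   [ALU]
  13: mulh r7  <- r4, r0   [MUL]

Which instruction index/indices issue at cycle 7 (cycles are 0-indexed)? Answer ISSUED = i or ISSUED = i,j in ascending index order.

t=0 i0:st.MEM ; no-port MEM/MEM
t=1 i1:ld.MEM ; no-port MEM/MEM
t=2 i2&i3:st.MEM blt.BR ; pair
t=3 i4&i5:xor.ALU ld.MEM ; pair
t=4 i6&i7:st.MEM and.ALU ; pair
t=5 i8&i9:st.MEM add.ALU ; pair
t=6 i10&i11:and.ALU sll.ALU ; pair
t=7 i12:add.ALU ; RAW r4
t=8 i13:mulh.MUL ; tail

ISSUED = 12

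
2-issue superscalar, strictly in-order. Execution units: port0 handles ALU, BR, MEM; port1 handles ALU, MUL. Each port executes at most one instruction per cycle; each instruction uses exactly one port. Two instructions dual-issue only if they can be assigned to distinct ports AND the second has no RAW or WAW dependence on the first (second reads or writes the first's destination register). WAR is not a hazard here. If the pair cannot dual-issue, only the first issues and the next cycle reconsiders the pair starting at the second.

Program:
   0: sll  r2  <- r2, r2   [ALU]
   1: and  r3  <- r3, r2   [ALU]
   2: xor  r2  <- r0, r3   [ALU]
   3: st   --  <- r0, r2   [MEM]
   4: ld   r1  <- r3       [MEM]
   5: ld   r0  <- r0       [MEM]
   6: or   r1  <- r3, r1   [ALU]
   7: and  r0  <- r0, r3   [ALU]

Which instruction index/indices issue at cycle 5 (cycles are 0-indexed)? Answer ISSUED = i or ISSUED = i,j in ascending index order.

ISSUED = 5,6

[0] i0  sll  -- RAW r2
[1] i1  and  -- RAW r3
[2] i2  xor  -- RAW r2
[3] i3  st  -- no-port MEM/MEM
[4] i4  ld  -- no-port MEM/MEM
[5] i5/i6  ld;or  -- dual
[6] i7  and  -- tail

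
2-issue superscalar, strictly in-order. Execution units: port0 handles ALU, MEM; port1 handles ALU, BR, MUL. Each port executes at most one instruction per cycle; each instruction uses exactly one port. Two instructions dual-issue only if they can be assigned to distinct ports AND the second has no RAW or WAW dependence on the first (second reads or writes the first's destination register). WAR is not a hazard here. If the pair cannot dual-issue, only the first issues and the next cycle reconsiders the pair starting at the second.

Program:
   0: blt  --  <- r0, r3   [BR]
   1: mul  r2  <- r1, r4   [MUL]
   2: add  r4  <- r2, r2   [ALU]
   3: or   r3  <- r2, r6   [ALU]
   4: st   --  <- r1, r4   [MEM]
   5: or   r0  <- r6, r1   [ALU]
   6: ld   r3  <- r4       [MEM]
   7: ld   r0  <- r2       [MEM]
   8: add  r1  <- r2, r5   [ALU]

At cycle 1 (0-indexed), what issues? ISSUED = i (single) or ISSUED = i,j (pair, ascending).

ISSUED = 1

t=0 i0:blt ; no-port BR/MUL
t=1 i1:mul ; RAW r2
t=2 i2+i3:add;or ; pair
t=3 i4+i5:st;or ; pair
t=4 i6:ld ; no-port MEM/MEM
t=5 i7+i8:ld;add ; pair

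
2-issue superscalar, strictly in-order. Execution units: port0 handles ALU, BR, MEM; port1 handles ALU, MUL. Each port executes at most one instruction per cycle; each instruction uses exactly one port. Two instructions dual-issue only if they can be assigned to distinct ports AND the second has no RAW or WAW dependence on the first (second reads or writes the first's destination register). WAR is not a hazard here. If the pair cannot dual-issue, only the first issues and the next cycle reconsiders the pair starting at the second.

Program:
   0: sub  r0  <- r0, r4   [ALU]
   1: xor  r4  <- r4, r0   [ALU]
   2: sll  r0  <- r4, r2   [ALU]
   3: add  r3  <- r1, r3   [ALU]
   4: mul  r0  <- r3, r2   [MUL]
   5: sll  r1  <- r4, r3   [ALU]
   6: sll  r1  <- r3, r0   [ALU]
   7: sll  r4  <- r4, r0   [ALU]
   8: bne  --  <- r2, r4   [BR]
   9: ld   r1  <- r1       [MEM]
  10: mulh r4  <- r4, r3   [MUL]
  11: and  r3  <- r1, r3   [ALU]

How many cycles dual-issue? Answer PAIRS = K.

c0: i0 sub.ALU  RAW r0
c1: i1 xor.ALU  RAW r4
c2: i2/i3 sll.ALU;add.ALU  pair
c3: i4/i5 mul.MUL;sll.ALU  pair
c4: i6/i7 sll.ALU;sll.ALU  pair
c5: i8 bne.BR  no-port BR/MEM
c6: i9/i10 ld.MEM;mulh.MUL  pair
c7: i11 and.ALU  tail

PAIRS = 4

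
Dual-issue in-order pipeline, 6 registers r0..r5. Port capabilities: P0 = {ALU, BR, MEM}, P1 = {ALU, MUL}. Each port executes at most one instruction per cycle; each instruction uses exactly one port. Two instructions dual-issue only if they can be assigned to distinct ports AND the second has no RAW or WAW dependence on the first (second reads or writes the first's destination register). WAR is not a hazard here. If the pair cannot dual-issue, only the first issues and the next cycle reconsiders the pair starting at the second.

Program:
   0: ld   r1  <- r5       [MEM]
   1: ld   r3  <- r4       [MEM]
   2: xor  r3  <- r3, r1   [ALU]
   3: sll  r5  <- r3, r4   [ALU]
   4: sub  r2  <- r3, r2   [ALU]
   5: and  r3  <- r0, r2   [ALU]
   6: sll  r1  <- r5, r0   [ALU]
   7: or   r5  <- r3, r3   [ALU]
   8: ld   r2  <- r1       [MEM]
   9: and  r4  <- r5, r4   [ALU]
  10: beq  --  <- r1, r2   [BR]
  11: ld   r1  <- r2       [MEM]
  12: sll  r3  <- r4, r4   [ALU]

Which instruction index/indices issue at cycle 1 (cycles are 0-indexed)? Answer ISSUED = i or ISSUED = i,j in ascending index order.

t=0 i0:ld.MEM ; no-port MEM/MEM
t=1 i1:ld.MEM ; RAW+WAW r3
t=2 i2:xor.ALU ; RAW r3
t=3 i3&i4:sll.ALU sub.ALU ; pair
t=4 i5&i6:and.ALU sll.ALU ; pair
t=5 i7&i8:or.ALU ld.MEM ; pair
t=6 i9&i10:and.ALU beq.BR ; pair
t=7 i11&i12:ld.MEM sll.ALU ; pair

ISSUED = 1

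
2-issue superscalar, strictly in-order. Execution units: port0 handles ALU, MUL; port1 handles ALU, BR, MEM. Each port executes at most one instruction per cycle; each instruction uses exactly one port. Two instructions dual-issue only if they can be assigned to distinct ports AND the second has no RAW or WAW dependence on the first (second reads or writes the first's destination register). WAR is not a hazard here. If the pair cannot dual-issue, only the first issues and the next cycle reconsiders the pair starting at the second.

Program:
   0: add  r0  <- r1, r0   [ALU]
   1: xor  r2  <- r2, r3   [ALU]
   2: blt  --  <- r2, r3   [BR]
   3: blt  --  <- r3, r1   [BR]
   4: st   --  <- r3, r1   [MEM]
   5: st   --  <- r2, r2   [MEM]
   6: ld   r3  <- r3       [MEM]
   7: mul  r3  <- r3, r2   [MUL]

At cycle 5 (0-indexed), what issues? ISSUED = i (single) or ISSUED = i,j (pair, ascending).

ISSUED = 6

[0] i0&i1  add.ALU/xor.ALU  -- 2-wide
[1] i2  blt.BR  -- no-port BR/BR
[2] i3  blt.BR  -- no-port BR/MEM
[3] i4  st.MEM  -- no-port MEM/MEM
[4] i5  st.MEM  -- no-port MEM/MEM
[5] i6  ld.MEM  -- RAW+WAW r3
[6] i7  mul.MUL  -- tail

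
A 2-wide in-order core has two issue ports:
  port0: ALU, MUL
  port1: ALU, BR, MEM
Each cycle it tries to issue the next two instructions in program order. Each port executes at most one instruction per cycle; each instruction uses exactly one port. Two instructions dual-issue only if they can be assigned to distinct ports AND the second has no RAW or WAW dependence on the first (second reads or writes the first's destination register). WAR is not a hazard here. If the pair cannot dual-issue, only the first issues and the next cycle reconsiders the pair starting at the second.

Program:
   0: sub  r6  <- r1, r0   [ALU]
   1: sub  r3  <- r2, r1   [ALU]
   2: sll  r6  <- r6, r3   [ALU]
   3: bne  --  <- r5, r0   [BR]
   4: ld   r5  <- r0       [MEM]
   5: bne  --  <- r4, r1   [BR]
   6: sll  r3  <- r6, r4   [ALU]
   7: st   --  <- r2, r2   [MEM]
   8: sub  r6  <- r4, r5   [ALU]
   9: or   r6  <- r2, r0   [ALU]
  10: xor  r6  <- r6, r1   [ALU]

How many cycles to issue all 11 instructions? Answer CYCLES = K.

CYCLES = 7

[0] i0/i1  sub.ALU/sub.ALU  -- 2-wide
[1] i2/i3  sll.ALU/bne.BR  -- 2-wide
[2] i4  ld.MEM  -- no-port MEM/BR
[3] i5/i6  bne.BR/sll.ALU  -- 2-wide
[4] i7/i8  st.MEM/sub.ALU  -- 2-wide
[5] i9  or.ALU  -- RAW+WAW r6
[6] i10  xor.ALU  -- tail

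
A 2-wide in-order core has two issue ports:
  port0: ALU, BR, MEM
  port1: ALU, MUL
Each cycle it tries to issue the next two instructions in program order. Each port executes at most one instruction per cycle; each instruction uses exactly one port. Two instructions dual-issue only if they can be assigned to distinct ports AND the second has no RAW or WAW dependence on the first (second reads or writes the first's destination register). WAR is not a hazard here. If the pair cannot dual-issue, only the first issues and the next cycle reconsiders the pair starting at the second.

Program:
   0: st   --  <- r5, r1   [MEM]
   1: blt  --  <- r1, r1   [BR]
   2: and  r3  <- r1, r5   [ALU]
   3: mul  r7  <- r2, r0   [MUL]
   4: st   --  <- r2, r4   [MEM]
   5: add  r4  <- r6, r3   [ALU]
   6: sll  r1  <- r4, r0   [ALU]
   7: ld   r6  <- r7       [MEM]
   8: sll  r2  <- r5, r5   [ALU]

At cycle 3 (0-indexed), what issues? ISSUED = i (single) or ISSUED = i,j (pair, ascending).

0. st @i0  | no-port MEM/BR
1. blt and @i1,i2  | pair
2. mul st @i3,i4  | pair
3. add @i5  | RAW r4
4. sll ld @i6,i7  | pair
5. sll @i8  | tail

ISSUED = 5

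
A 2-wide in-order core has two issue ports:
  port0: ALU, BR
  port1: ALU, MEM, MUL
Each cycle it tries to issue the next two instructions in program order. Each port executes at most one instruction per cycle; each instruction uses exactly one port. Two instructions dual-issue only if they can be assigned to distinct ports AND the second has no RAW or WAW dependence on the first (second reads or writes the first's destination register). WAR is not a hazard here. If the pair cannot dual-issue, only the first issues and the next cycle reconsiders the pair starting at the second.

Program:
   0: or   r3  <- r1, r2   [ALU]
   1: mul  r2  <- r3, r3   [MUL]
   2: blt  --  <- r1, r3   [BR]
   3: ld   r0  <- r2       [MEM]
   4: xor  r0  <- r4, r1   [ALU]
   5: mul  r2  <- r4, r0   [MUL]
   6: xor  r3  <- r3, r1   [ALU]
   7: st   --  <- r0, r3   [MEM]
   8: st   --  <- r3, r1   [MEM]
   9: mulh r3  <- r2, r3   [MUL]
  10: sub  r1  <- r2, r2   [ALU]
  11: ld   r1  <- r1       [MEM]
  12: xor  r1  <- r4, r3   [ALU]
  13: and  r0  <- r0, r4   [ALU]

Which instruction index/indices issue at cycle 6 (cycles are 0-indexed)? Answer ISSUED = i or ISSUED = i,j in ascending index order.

#0 head=0: or i0 RAW r3
#1 head=1: mul;blt i1/i2 dual
#2 head=3: ld i3 WAW r0
#3 head=4: xor i4 RAW r0
#4 head=5: mul;xor i5/i6 dual
#5 head=7: st i7 no-port MEM/MEM
#6 head=8: st i8 no-port MEM/MUL
#7 head=9: mulh;sub i9/i10 dual
#8 head=11: ld i11 WAW r1
#9 head=12: xor;and i12/i13 dual

ISSUED = 8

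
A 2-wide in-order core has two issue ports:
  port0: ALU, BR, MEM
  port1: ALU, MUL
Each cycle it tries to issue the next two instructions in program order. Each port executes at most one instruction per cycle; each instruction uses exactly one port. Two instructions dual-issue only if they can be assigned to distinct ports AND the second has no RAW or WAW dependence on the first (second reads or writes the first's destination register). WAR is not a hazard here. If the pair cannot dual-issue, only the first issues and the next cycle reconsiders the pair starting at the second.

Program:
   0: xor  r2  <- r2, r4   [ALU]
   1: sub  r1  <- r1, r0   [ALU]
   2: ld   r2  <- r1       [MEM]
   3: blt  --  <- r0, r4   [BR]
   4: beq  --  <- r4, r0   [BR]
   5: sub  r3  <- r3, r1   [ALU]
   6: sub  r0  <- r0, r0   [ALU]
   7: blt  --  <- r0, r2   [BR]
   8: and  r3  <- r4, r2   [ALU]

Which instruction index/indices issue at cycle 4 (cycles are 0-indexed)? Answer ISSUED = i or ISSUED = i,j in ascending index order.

c0: i0+i1 xor.ALU sub.ALU  dual
c1: i2 ld.MEM  no-port MEM/BR
c2: i3 blt.BR  no-port BR/BR
c3: i4+i5 beq.BR sub.ALU  dual
c4: i6 sub.ALU  RAW r0
c5: i7+i8 blt.BR and.ALU  dual

ISSUED = 6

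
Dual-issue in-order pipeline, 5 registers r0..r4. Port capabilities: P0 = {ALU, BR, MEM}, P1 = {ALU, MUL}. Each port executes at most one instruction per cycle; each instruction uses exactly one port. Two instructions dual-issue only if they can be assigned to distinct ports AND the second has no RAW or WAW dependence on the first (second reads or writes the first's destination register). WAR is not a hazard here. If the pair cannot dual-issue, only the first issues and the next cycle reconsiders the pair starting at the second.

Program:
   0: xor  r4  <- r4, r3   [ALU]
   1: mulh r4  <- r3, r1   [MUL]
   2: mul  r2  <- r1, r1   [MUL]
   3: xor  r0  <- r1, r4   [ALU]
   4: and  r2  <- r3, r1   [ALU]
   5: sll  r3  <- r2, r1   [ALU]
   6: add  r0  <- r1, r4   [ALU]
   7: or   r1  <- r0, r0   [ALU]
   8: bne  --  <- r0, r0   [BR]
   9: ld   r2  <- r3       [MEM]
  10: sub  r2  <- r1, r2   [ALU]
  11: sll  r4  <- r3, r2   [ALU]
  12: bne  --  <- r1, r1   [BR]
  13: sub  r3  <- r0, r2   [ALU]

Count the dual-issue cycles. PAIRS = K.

PAIRS = 4

#0 head=0: xor i0 WAW r4
#1 head=1: mulh i1 no-port MUL/MUL
#2 head=2: mul/xor i2,i3 pair
#3 head=4: and i4 RAW r2
#4 head=5: sll/add i5,i6 pair
#5 head=7: or/bne i7,i8 pair
#6 head=9: ld i9 RAW+WAW r2
#7 head=10: sub i10 RAW r2
#8 head=11: sll/bne i11,i12 pair
#9 head=13: sub i13 tail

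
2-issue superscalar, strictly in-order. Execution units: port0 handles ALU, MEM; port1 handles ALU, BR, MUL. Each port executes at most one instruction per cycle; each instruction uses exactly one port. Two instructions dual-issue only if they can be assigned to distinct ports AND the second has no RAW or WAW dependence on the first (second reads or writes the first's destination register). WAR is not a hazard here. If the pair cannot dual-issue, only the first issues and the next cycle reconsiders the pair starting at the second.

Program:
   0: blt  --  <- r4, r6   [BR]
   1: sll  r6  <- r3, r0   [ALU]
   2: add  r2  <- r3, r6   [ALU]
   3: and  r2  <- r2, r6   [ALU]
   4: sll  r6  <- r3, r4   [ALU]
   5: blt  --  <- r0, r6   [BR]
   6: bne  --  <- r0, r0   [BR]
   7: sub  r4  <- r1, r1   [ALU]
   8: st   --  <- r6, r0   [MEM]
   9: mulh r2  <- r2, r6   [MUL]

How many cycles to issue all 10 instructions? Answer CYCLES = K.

c0: i0/i1 blt sll  pair
c1: i2 add  RAW+WAW r2
c2: i3/i4 and sll  pair
c3: i5 blt  no-port BR/BR
c4: i6/i7 bne sub  pair
c5: i8/i9 st mulh  pair

CYCLES = 6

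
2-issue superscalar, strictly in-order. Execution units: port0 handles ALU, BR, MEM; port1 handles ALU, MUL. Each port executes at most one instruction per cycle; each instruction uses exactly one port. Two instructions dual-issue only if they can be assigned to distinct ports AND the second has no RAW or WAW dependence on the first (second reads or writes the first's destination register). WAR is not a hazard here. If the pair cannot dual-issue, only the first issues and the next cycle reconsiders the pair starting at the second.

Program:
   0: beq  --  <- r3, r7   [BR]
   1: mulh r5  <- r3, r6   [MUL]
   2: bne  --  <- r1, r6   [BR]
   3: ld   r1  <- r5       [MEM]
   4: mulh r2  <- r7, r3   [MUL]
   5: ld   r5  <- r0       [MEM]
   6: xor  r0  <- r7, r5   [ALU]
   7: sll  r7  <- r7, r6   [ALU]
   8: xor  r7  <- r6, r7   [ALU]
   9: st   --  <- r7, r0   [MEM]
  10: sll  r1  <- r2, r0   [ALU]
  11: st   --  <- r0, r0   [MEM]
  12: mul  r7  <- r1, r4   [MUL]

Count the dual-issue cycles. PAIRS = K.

PAIRS = 5

#0 head=0: beq+mulh i0&i1 2-wide
#1 head=2: bne i2 no-port BR/MEM
#2 head=3: ld+mulh i3&i4 2-wide
#3 head=5: ld i5 RAW r5
#4 head=6: xor+sll i6&i7 2-wide
#5 head=8: xor i8 RAW r7
#6 head=9: st+sll i9&i10 2-wide
#7 head=11: st+mul i11&i12 2-wide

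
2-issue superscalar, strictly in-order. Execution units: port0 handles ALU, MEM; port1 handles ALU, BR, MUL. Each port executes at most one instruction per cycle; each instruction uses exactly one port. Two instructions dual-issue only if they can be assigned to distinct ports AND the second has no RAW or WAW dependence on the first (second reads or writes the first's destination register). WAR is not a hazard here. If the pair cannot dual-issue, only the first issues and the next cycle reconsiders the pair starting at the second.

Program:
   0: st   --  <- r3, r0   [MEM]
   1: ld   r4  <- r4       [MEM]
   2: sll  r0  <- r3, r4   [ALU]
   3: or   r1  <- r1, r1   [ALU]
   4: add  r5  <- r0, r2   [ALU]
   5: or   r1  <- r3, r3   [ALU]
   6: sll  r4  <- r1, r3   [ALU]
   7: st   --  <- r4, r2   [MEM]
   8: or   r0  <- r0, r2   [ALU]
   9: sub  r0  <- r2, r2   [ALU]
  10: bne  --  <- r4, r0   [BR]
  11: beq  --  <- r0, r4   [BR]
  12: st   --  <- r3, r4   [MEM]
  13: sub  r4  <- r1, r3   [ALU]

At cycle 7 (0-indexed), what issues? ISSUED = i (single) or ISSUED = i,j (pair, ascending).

c0: i0 st.MEM  no-port MEM/MEM
c1: i1 ld.MEM  RAW r4
c2: i2&i3 sll.ALU/or.ALU  dual
c3: i4&i5 add.ALU/or.ALU  dual
c4: i6 sll.ALU  RAW r4
c5: i7&i8 st.MEM/or.ALU  dual
c6: i9 sub.ALU  RAW r0
c7: i10 bne.BR  no-port BR/BR
c8: i11&i12 beq.BR/st.MEM  dual
c9: i13 sub.ALU  tail

ISSUED = 10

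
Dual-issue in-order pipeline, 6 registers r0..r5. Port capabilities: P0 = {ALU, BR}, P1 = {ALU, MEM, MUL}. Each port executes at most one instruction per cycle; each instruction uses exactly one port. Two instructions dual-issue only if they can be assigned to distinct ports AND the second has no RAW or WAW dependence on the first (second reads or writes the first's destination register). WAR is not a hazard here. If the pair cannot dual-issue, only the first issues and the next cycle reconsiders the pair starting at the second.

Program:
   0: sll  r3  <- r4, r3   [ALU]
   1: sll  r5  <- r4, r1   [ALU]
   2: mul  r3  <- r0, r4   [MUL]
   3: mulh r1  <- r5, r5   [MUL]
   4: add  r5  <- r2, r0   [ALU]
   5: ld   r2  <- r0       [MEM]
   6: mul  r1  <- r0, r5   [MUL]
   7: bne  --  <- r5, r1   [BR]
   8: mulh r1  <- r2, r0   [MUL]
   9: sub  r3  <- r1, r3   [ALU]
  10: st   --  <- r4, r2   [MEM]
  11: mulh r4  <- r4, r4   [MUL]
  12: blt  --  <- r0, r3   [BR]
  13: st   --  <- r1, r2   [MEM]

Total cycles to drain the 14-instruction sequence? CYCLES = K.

CYCLES = 9

0. sll.ALU/sll.ALU @i0/i1  | dual
1. mul.MUL @i2  | no-port MUL/MUL
2. mulh.MUL/add.ALU @i3/i4  | dual
3. ld.MEM @i5  | no-port MEM/MUL
4. mul.MUL @i6  | RAW r1
5. bne.BR/mulh.MUL @i7/i8  | dual
6. sub.ALU/st.MEM @i9/i10  | dual
7. mulh.MUL/blt.BR @i11/i12  | dual
8. st.MEM @i13  | tail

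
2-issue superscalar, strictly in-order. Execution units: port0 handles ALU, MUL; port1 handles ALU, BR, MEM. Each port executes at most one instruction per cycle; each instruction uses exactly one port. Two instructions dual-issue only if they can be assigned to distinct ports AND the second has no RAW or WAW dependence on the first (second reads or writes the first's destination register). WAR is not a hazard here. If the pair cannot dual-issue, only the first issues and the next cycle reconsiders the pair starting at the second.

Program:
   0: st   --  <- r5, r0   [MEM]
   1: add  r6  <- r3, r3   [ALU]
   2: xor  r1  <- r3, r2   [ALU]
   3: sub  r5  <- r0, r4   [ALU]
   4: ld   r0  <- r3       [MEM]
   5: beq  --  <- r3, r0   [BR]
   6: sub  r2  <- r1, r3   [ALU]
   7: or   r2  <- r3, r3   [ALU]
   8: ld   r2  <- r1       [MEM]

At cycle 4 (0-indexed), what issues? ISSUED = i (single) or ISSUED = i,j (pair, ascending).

0. st add @i0,i1  | dual
1. xor sub @i2,i3  | dual
2. ld @i4  | no-port MEM/BR
3. beq sub @i5,i6  | dual
4. or @i7  | WAW r2
5. ld @i8  | tail

ISSUED = 7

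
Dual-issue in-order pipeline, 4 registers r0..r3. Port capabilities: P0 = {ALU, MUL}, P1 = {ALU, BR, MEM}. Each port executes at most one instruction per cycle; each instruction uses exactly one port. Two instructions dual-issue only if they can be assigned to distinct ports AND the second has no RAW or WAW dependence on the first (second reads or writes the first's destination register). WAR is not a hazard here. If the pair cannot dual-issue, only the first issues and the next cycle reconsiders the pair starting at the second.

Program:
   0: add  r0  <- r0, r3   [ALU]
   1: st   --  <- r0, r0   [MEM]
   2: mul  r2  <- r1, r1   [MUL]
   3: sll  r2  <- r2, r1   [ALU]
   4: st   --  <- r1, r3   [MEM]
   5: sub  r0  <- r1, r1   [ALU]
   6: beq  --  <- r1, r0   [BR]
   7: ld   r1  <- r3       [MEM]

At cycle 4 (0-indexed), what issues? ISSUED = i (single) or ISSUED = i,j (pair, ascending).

c0: i0 add  RAW r0
c1: i1&i2 st mul  pair
c2: i3&i4 sll st  pair
c3: i5 sub  RAW r0
c4: i6 beq  no-port BR/MEM
c5: i7 ld  tail

ISSUED = 6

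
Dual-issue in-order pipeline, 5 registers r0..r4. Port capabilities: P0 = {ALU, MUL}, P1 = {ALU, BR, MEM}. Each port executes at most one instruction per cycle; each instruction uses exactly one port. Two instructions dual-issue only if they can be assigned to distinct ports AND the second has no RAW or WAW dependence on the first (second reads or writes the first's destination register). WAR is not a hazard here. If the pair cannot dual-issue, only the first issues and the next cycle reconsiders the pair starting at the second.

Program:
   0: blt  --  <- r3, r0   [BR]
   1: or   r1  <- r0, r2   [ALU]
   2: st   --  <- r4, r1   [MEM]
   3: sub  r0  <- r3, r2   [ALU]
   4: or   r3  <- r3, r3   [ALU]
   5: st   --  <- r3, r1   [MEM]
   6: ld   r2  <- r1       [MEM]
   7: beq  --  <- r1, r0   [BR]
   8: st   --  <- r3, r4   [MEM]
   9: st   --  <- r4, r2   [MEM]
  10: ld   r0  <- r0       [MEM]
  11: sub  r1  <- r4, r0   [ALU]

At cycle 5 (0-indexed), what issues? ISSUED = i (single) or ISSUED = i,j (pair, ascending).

  cy0 -> i0&i1 (blt or) dual
  cy1 -> i2&i3 (st sub) dual
  cy2 -> i4 (or) RAW r3
  cy3 -> i5 (st) no-port MEM/MEM
  cy4 -> i6 (ld) no-port MEM/BR
  cy5 -> i7 (beq) no-port BR/MEM
  cy6 -> i8 (st) no-port MEM/MEM
  cy7 -> i9 (st) no-port MEM/MEM
  cy8 -> i10 (ld) RAW r0
  cy9 -> i11 (sub) tail

ISSUED = 7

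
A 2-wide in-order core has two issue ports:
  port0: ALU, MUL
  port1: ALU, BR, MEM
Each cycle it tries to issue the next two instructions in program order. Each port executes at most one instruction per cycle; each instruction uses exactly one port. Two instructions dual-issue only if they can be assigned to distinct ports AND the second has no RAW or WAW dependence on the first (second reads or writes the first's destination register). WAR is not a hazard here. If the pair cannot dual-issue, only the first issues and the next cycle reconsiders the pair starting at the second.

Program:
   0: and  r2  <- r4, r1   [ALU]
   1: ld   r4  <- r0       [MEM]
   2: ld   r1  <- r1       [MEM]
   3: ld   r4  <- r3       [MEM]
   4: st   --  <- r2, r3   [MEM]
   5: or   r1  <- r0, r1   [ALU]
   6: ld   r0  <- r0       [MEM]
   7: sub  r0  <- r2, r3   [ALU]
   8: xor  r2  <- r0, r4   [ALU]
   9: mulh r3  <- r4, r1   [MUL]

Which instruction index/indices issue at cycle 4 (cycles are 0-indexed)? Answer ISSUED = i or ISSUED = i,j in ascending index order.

ISSUED = 6

#0 head=0: and.ALU+ld.MEM i0,i1 pair
#1 head=2: ld.MEM i2 no-port MEM/MEM
#2 head=3: ld.MEM i3 no-port MEM/MEM
#3 head=4: st.MEM+or.ALU i4,i5 pair
#4 head=6: ld.MEM i6 WAW r0
#5 head=7: sub.ALU i7 RAW r0
#6 head=8: xor.ALU+mulh.MUL i8,i9 pair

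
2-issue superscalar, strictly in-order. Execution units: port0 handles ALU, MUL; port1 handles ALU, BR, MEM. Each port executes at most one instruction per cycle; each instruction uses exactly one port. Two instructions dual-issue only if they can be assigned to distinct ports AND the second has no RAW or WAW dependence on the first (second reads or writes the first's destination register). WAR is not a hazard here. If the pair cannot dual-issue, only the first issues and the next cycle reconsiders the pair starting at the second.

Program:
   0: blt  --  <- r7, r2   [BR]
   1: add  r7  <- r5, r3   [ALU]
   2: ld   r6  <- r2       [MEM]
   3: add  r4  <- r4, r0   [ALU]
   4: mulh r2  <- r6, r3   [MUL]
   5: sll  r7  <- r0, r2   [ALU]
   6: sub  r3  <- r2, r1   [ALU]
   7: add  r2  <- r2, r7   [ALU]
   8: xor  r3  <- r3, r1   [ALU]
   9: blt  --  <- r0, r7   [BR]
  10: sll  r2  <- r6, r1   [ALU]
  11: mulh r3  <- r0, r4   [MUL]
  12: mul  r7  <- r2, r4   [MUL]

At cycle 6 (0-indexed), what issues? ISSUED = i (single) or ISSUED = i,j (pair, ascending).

[0] i0&i1  blt.BR;add.ALU  -- pair
[1] i2&i3  ld.MEM;add.ALU  -- pair
[2] i4  mulh.MUL  -- RAW r2
[3] i5&i6  sll.ALU;sub.ALU  -- pair
[4] i7&i8  add.ALU;xor.ALU  -- pair
[5] i9&i10  blt.BR;sll.ALU  -- pair
[6] i11  mulh.MUL  -- no-port MUL/MUL
[7] i12  mul.MUL  -- tail

ISSUED = 11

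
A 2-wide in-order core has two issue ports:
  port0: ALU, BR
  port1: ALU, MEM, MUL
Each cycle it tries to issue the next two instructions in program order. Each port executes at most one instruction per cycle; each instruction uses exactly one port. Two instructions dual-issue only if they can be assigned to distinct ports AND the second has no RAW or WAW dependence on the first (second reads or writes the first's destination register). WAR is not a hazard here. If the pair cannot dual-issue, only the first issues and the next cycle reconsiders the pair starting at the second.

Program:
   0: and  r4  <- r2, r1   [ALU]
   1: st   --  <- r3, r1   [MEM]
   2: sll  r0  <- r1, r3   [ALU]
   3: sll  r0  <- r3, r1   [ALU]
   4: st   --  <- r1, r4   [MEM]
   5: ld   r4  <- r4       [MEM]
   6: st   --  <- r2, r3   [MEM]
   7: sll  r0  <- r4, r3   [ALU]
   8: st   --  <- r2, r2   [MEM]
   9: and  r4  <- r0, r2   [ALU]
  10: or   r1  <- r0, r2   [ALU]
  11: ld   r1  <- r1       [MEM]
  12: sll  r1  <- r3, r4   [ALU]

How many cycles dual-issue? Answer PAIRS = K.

PAIRS = 4

t=0 i0+i1:and+st ; pair
t=1 i2:sll ; WAW r0
t=2 i3+i4:sll+st ; pair
t=3 i5:ld ; no-port MEM/MEM
t=4 i6+i7:st+sll ; pair
t=5 i8+i9:st+and ; pair
t=6 i10:or ; RAW+WAW r1
t=7 i11:ld ; WAW r1
t=8 i12:sll ; tail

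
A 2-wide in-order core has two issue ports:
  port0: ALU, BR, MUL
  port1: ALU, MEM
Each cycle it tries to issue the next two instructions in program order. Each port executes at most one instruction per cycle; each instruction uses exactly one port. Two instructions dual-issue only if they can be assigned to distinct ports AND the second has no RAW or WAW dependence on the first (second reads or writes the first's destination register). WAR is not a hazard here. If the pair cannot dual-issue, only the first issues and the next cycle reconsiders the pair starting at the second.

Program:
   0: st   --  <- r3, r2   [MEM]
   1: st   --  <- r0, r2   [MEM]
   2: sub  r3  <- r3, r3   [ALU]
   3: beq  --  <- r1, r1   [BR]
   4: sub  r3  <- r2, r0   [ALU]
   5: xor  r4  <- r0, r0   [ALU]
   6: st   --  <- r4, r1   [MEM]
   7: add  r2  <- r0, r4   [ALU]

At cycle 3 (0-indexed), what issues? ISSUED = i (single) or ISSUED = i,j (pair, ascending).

ISSUED = 5

0. st @i0  | no-port MEM/MEM
1. st+sub @i1&i2  | dual
2. beq+sub @i3&i4  | dual
3. xor @i5  | RAW r4
4. st+add @i6&i7  | dual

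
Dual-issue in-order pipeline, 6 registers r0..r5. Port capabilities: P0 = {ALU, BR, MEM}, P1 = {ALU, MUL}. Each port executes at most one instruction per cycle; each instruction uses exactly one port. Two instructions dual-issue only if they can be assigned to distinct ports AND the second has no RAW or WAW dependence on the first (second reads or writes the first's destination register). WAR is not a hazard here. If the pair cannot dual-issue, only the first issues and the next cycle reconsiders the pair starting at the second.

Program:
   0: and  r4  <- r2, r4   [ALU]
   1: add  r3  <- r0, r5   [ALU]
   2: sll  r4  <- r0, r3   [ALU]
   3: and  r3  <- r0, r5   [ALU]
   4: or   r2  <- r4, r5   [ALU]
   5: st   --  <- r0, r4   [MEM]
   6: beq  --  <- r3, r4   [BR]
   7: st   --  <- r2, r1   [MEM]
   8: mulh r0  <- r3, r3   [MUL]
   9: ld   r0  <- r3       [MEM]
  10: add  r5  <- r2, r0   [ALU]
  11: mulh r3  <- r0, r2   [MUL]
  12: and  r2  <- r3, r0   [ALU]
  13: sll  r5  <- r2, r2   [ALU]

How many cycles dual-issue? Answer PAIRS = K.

PAIRS = 5

t=0 i0+i1:and.ALU;add.ALU ; dual
t=1 i2+i3:sll.ALU;and.ALU ; dual
t=2 i4+i5:or.ALU;st.MEM ; dual
t=3 i6:beq.BR ; no-port BR/MEM
t=4 i7+i8:st.MEM;mulh.MUL ; dual
t=5 i9:ld.MEM ; RAW r0
t=6 i10+i11:add.ALU;mulh.MUL ; dual
t=7 i12:and.ALU ; RAW r2
t=8 i13:sll.ALU ; tail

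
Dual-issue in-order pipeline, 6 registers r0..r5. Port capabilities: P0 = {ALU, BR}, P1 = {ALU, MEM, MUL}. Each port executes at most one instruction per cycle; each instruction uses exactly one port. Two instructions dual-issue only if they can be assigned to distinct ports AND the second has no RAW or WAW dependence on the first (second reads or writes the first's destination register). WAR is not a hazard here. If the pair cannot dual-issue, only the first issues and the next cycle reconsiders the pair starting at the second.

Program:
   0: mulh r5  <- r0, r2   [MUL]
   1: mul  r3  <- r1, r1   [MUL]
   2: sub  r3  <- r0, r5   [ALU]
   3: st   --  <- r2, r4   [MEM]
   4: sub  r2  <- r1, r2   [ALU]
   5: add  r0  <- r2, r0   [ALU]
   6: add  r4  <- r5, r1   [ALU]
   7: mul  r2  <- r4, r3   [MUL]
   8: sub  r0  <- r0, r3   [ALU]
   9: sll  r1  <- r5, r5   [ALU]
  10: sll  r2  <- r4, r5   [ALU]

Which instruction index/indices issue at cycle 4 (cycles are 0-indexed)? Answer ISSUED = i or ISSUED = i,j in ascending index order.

ISSUED = 5,6

t=0 i0:mulh ; no-port MUL/MUL
t=1 i1:mul ; WAW r3
t=2 i2/i3:sub+st ; dual
t=3 i4:sub ; RAW r2
t=4 i5/i6:add+add ; dual
t=5 i7/i8:mul+sub ; dual
t=6 i9/i10:sll+sll ; dual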